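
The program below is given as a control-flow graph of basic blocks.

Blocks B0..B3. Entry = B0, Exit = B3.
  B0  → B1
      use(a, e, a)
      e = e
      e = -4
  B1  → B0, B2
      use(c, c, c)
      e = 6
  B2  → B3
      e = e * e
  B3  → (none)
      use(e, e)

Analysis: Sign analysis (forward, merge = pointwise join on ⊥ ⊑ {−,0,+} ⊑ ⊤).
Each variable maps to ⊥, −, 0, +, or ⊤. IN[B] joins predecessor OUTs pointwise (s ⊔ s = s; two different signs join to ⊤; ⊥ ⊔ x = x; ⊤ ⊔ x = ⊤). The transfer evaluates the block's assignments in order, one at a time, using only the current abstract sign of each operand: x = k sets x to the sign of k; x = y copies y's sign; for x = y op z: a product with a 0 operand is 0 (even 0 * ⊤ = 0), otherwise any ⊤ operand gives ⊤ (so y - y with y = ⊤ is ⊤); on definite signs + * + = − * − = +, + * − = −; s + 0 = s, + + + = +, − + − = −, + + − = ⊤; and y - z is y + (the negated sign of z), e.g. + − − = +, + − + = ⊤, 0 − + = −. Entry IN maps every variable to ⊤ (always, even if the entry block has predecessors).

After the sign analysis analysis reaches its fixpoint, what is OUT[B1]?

Answer: {a: ⊤, b: ⊤, c: ⊤, d: ⊤, e: +, f: ⊤}

Working:
Fixpoint table:
  B0: | IN=(all ⊤) | OUT={e:-; rest ⊤}
  B1: | IN={e:-; rest ⊤} | OUT={e:+; rest ⊤}
  B2: | IN={e:+; rest ⊤} | OUT={e:+; rest ⊤}
  B3: | IN={e:+; rest ⊤} | OUT={e:+; rest ⊤}

Merge at B1: IN[B1] = OUT[B0] = {a: ⊤, b: ⊤, c: ⊤, d: ⊤, e: -, f: ⊤}
Applying B1's transfer function to that IN value gives OUT[B1] (row B1 above).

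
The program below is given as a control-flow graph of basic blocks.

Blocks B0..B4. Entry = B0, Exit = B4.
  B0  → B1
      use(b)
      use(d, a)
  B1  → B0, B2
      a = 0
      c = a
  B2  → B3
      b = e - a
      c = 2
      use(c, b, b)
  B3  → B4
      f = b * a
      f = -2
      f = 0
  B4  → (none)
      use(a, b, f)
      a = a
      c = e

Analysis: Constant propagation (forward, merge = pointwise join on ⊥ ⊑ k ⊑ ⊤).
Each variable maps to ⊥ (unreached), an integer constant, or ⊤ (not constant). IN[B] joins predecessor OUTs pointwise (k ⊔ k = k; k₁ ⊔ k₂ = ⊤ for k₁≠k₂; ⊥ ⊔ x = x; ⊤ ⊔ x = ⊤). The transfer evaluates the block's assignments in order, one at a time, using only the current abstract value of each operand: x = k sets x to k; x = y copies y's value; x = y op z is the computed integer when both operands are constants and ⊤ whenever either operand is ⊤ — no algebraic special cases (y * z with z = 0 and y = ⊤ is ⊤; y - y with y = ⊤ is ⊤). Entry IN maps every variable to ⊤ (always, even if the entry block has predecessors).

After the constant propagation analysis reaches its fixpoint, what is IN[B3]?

Answer: {a: 0, b: ⊤, c: 2, d: ⊤, e: ⊤, f: ⊤}

Derivation:
Per-block solution:
  B0:  IN=(all ⊤)  OUT=(all ⊤)
  B1:  IN=(all ⊤)  OUT={a:0, c:0; rest ⊤}
  B2:  IN={a:0, c:0; rest ⊤}  OUT={a:0, c:2; rest ⊤}
  B3:  IN={a:0, c:2; rest ⊤}  OUT={a:0, c:2, f:0; rest ⊤}
  B4:  IN={a:0, c:2, f:0; rest ⊤}  OUT={a:0, f:0; rest ⊤}

Merge at B3: IN[B3] = OUT[B2] = {a: 0, b: ⊤, c: 2, d: ⊤, e: ⊤, f: ⊤}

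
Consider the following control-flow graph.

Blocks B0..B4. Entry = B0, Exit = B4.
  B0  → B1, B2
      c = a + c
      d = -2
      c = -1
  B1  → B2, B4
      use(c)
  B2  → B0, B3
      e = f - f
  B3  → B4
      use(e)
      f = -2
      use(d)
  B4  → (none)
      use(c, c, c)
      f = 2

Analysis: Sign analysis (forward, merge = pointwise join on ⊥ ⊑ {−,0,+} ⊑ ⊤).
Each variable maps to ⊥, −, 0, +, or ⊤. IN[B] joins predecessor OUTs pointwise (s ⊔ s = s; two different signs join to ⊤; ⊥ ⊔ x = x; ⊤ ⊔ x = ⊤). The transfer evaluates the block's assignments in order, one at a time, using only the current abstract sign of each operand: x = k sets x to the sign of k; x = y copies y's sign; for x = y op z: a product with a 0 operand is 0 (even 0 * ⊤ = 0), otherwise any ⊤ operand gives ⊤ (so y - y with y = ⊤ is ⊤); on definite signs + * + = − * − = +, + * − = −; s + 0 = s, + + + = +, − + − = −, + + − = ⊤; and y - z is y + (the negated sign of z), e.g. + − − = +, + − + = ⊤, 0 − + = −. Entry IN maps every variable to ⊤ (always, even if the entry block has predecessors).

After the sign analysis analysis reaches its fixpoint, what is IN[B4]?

Per-block solution:
  B0:   IN=(all ⊤)   OUT={c:-, d:-; rest ⊤}
  B1:   IN={c:-, d:-; rest ⊤}   OUT={c:-, d:-; rest ⊤}
  B2:   IN={c:-, d:-; rest ⊤}   OUT={c:-, d:-; rest ⊤}
  B3:   IN={c:-, d:-; rest ⊤}   OUT={c:-, d:-, f:-; rest ⊤}
  B4:   IN={c:-, d:-; rest ⊤}   OUT={c:-, d:-, f:+; rest ⊤}

Merge at B4: IN[B4] = OUT[B1] ⊔ OUT[B3] = {a: ⊤, b: ⊤, c: -, d: -, e: ⊤, f: ⊤}

Answer: {a: ⊤, b: ⊤, c: -, d: -, e: ⊤, f: ⊤}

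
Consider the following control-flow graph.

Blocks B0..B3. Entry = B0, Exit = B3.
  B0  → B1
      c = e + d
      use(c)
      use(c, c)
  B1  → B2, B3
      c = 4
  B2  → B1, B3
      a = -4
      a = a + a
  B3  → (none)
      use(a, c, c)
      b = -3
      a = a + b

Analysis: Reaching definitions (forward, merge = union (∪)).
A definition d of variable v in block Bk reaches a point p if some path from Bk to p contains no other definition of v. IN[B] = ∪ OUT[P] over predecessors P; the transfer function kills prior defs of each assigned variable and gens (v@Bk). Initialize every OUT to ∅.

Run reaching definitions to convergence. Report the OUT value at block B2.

Answer: {a@B2, c@B1}

Derivation:
Converged values:
  B0:  IN={}  OUT={c@B0}
  B1:  IN={a@B2, c@B0, c@B1}  OUT={a@B2, c@B1}
  B2:  IN={a@B2, c@B1}  OUT={a@B2, c@B1}
  B3:  IN={a@B2, c@B1}  OUT={a@B3, b@B3, c@B1}

Merge at B2: IN[B2] = OUT[B1] = {a@B2, c@B1}
Applying B2's transfer function to that IN value gives OUT[B2] (row B2 above).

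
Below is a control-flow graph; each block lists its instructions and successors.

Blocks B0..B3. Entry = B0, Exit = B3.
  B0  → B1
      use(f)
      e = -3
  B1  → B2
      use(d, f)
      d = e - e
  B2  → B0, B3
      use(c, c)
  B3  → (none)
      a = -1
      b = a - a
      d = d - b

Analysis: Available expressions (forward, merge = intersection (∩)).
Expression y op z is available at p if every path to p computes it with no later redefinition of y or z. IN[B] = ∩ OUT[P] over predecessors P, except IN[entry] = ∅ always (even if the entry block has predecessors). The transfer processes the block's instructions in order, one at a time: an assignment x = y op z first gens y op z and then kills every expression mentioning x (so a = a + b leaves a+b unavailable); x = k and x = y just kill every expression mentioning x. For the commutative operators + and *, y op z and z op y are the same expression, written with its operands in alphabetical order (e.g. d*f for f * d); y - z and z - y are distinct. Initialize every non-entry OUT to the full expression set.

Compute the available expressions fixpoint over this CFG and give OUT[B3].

Answer: {a-a, e-e}

Trace:
Converged values:
  B0: | IN={} | OUT={}
  B1: | IN={} | OUT={e-e}
  B2: | IN={e-e} | OUT={e-e}
  B3: | IN={e-e} | OUT={a-a, e-e}

Merge at B3: IN[B3] = OUT[B2] = {e-e}
Applying B3's transfer function to that IN value gives OUT[B3] (row B3 above).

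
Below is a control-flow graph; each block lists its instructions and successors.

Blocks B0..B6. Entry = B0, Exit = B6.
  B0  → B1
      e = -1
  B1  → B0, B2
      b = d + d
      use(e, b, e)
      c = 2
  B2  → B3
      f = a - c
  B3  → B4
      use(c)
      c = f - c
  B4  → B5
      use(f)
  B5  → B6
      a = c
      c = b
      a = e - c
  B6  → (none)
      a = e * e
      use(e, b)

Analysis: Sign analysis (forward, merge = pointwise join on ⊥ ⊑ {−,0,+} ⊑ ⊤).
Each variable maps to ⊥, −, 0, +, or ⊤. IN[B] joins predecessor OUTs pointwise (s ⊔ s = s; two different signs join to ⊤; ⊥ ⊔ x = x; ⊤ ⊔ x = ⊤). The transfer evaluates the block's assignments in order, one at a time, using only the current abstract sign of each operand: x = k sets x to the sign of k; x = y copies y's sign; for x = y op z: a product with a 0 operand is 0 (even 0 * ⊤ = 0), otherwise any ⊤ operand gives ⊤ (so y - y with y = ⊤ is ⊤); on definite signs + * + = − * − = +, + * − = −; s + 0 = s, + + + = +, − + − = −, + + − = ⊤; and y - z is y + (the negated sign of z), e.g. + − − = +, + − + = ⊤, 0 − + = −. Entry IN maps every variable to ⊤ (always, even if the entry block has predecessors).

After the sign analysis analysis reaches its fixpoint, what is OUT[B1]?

Fixpoint table:
  B0:  IN=(all ⊤)  OUT={e:-; rest ⊤}
  B1:  IN={e:-; rest ⊤}  OUT={c:+, e:-; rest ⊤}
  B2:  IN={c:+, e:-; rest ⊤}  OUT={c:+, e:-; rest ⊤}
  B3:  IN={c:+, e:-; rest ⊤}  OUT={e:-; rest ⊤}
  B4:  IN={e:-; rest ⊤}  OUT={e:-; rest ⊤}
  B5:  IN={e:-; rest ⊤}  OUT={e:-; rest ⊤}
  B6:  IN={e:-; rest ⊤}  OUT={a:+, e:-; rest ⊤}

Merge at B1: IN[B1] = OUT[B0] = {a: ⊤, b: ⊤, c: ⊤, d: ⊤, e: -, f: ⊤}
Applying B1's transfer function to that IN value gives OUT[B1] (row B1 above).

Answer: {a: ⊤, b: ⊤, c: +, d: ⊤, e: -, f: ⊤}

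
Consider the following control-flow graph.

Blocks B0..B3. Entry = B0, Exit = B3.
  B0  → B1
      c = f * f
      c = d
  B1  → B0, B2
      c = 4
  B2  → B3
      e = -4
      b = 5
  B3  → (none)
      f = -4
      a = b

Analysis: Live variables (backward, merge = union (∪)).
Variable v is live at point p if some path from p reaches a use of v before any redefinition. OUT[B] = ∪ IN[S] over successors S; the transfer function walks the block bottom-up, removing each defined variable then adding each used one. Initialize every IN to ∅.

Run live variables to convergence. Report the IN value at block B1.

Answer: {d, f}

Trace:
Converged values:
  B0:  IN={d, f}  OUT={d, f}
  B1:  IN={d, f}  OUT={d, f}
  B2:  IN={}  OUT={b}
  B3:  IN={b}  OUT={}

Merge at B1: OUT[B1] = IN[B0] ⊔ IN[B2] = {d, f}
Applying B1's transfer function to that OUT value gives IN[B1] (row B1 above).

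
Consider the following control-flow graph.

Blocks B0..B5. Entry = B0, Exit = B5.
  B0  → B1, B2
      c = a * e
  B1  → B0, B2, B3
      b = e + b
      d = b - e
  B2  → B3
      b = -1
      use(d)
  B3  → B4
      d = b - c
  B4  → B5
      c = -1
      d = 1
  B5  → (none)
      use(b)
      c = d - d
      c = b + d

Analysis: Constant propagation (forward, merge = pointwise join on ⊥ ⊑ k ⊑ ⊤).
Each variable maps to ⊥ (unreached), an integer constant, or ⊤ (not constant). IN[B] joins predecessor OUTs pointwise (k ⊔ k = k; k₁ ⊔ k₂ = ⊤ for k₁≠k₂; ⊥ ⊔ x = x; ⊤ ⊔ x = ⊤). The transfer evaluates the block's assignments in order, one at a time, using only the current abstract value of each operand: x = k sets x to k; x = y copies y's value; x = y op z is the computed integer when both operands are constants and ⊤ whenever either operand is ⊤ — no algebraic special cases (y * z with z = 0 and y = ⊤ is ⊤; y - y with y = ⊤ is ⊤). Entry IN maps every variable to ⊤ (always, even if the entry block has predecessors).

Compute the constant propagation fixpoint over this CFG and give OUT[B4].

Answer: {a: ⊤, b: ⊤, c: -1, d: 1, e: ⊤, f: ⊤}

Working:
Converged values:
  B0:  IN=(all ⊤)  OUT=(all ⊤)
  B1:  IN=(all ⊤)  OUT=(all ⊤)
  B2:  IN=(all ⊤)  OUT={b:-1; rest ⊤}
  B3:  IN=(all ⊤)  OUT=(all ⊤)
  B4:  IN=(all ⊤)  OUT={c:-1, d:1; rest ⊤}
  B5:  IN={c:-1, d:1; rest ⊤}  OUT={d:1; rest ⊤}

Merge at B4: IN[B4] = OUT[B3] = {a: ⊤, b: ⊤, c: ⊤, d: ⊤, e: ⊤, f: ⊤}
Applying B4's transfer function to that IN value gives OUT[B4] (row B4 above).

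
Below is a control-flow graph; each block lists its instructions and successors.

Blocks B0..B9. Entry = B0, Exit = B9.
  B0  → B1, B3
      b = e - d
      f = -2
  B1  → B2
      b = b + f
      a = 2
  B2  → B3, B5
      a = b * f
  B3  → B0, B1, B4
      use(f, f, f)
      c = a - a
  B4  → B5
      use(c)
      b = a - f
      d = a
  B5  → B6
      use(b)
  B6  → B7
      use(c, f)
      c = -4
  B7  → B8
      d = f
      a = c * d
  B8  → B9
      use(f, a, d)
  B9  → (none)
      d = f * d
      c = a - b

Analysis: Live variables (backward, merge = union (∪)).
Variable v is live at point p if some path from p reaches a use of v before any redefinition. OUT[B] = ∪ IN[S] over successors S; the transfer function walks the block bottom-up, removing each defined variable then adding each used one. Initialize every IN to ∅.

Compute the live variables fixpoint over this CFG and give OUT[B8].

Converged values:
  B0:   IN={a, c, d, e}   OUT={a, b, c, d, e, f}
  B1:   IN={b, c, d, e, f}   OUT={b, c, d, e, f}
  B2:   IN={b, c, d, e, f}   OUT={a, b, c, d, e, f}
  B3:   IN={a, b, d, e, f}   OUT={a, b, c, d, e, f}
  B4:   IN={a, c, f}   OUT={b, c, f}
  B5:   IN={b, c, f}   OUT={b, c, f}
  B6:   IN={b, c, f}   OUT={b, c, f}
  B7:   IN={b, c, f}   OUT={a, b, d, f}
  B8:   IN={a, b, d, f}   OUT={a, b, d, f}
  B9:   IN={a, b, d, f}   OUT={}

Merge at B8: OUT[B8] = IN[B9] = {a, b, d, f}

Answer: {a, b, d, f}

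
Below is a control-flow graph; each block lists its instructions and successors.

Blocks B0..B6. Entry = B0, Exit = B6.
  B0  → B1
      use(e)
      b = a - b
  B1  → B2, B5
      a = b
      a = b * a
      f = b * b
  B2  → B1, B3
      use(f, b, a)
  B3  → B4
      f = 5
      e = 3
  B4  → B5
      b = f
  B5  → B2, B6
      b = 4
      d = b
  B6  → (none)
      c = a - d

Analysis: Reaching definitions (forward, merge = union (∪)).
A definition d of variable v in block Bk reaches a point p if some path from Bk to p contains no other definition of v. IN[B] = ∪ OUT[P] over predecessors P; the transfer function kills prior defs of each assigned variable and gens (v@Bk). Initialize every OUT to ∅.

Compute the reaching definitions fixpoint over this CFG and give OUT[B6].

Fixpoint table:
  B0:   IN={}   OUT={b@B0}
  B1:   IN={a@B1, b@B0, b@B5, d@B5, e@B3, f@B1, f@B3}   OUT={a@B1, b@B0, b@B5, d@B5, e@B3, f@B1}
  B2:   IN={a@B1, b@B0, b@B5, d@B5, e@B3, f@B1, f@B3}   OUT={a@B1, b@B0, b@B5, d@B5, e@B3, f@B1, f@B3}
  B3:   IN={a@B1, b@B0, b@B5, d@B5, e@B3, f@B1, f@B3}   OUT={a@B1, b@B0, b@B5, d@B5, e@B3, f@B3}
  B4:   IN={a@B1, b@B0, b@B5, d@B5, e@B3, f@B3}   OUT={a@B1, b@B4, d@B5, e@B3, f@B3}
  B5:   IN={a@B1, b@B0, b@B4, b@B5, d@B5, e@B3, f@B1, f@B3}   OUT={a@B1, b@B5, d@B5, e@B3, f@B1, f@B3}
  B6:   IN={a@B1, b@B5, d@B5, e@B3, f@B1, f@B3}   OUT={a@B1, b@B5, c@B6, d@B5, e@B3, f@B1, f@B3}

Merge at B6: IN[B6] = OUT[B5] = {a@B1, b@B5, d@B5, e@B3, f@B1, f@B3}
Applying B6's transfer function to that IN value gives OUT[B6] (row B6 above).

Answer: {a@B1, b@B5, c@B6, d@B5, e@B3, f@B1, f@B3}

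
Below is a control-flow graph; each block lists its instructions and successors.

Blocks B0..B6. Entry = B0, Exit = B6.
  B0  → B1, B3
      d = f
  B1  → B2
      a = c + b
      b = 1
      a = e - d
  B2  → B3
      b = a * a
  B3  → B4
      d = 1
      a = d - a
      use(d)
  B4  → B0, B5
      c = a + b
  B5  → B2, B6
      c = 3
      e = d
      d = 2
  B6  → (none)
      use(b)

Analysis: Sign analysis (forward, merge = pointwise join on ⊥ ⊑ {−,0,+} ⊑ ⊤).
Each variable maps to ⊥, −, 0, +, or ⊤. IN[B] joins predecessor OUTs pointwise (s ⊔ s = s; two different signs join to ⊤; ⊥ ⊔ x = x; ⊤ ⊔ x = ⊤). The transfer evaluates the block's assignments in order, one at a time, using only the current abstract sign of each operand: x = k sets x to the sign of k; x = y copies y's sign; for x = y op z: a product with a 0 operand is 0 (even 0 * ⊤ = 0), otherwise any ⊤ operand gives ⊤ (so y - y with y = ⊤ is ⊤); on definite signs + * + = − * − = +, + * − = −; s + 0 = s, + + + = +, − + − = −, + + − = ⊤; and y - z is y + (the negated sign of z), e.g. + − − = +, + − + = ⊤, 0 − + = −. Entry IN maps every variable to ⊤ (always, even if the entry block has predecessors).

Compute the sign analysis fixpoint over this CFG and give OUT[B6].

Answer: {a: ⊤, b: ⊤, c: +, d: +, e: +, f: ⊤}

Trace:
Fixpoint table:
  B0:   IN=(all ⊤)   OUT=(all ⊤)
  B1:   IN=(all ⊤)   OUT={b:+; rest ⊤}
  B2:   IN=(all ⊤)   OUT=(all ⊤)
  B3:   IN=(all ⊤)   OUT={d:+; rest ⊤}
  B4:   IN={d:+; rest ⊤}   OUT={d:+; rest ⊤}
  B5:   IN={d:+; rest ⊤}   OUT={c:+, d:+, e:+; rest ⊤}
  B6:   IN={c:+, d:+, e:+; rest ⊤}   OUT={c:+, d:+, e:+; rest ⊤}

Merge at B6: IN[B6] = OUT[B5] = {a: ⊤, b: ⊤, c: +, d: +, e: +, f: ⊤}
Applying B6's transfer function to that IN value gives OUT[B6] (row B6 above).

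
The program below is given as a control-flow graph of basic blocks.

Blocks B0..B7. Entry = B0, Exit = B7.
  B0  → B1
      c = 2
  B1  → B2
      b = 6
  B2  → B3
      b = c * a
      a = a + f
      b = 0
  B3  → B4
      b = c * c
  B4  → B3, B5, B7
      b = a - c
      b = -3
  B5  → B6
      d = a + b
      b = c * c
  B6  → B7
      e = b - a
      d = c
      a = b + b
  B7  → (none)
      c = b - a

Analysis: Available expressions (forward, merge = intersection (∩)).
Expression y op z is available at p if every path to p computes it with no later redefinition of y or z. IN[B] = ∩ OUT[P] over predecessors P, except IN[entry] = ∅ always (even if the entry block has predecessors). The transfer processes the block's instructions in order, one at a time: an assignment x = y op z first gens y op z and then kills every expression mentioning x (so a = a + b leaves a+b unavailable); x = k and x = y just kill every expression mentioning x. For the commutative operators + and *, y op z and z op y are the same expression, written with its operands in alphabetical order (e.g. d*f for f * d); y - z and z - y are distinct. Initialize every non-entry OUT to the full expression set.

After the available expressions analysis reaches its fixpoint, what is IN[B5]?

Per-block solution:
  B0:   IN={}   OUT={}
  B1:   IN={}   OUT={}
  B2:   IN={}   OUT={}
  B3:   IN={}   OUT={c*c}
  B4:   IN={c*c}   OUT={a-c, c*c}
  B5:   IN={a-c, c*c}   OUT={a-c, c*c}
  B6:   IN={a-c, c*c}   OUT={b+b, c*c}
  B7:   IN={c*c}   OUT={b-a}

Merge at B5: IN[B5] = OUT[B4] = {a-c, c*c}

Answer: {a-c, c*c}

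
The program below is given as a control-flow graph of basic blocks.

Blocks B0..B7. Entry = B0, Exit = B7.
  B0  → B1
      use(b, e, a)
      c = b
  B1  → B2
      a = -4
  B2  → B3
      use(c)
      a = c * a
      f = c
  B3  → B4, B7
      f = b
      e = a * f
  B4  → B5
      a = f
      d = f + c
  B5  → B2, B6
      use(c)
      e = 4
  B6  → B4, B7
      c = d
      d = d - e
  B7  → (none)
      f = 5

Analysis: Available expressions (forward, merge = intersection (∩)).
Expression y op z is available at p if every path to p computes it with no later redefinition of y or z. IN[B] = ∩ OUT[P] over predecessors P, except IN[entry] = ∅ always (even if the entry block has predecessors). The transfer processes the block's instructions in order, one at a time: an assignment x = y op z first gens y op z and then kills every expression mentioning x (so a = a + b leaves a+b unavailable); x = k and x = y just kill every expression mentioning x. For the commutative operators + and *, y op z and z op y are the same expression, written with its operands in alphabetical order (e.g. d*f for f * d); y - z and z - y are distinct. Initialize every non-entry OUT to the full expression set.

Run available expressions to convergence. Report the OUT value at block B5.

Answer: {c+f}

Derivation:
Converged values:
  B0: | IN={} | OUT={}
  B1: | IN={} | OUT={}
  B2: | IN={} | OUT={}
  B3: | IN={} | OUT={a*f}
  B4: | IN={} | OUT={c+f}
  B5: | IN={c+f} | OUT={c+f}
  B6: | IN={c+f} | OUT={}
  B7: | IN={} | OUT={}

Merge at B5: IN[B5] = OUT[B4] = {c+f}
Applying B5's transfer function to that IN value gives OUT[B5] (row B5 above).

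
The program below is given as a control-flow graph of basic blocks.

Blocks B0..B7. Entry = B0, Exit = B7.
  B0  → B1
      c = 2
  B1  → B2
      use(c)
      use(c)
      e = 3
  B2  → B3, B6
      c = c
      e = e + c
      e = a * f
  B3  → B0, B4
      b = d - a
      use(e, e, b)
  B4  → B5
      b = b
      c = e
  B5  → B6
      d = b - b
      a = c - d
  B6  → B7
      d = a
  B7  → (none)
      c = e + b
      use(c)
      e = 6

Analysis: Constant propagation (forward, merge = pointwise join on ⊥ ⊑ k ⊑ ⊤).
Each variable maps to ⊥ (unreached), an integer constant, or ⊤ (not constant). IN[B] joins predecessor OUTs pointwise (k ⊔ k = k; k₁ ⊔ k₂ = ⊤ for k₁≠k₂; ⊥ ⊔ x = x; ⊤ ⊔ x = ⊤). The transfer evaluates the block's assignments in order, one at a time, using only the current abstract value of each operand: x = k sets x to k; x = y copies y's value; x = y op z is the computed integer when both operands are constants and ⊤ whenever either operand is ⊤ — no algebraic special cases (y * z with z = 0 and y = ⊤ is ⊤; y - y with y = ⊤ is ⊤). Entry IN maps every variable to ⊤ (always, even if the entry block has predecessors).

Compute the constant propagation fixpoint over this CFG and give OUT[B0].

Per-block solution:
  B0:  IN=(all ⊤)  OUT={c:2; rest ⊤}
  B1:  IN={c:2; rest ⊤}  OUT={c:2, e:3; rest ⊤}
  B2:  IN={c:2, e:3; rest ⊤}  OUT={c:2; rest ⊤}
  B3:  IN={c:2; rest ⊤}  OUT={c:2; rest ⊤}
  B4:  IN={c:2; rest ⊤}  OUT=(all ⊤)
  B5:  IN=(all ⊤)  OUT=(all ⊤)
  B6:  IN=(all ⊤)  OUT=(all ⊤)
  B7:  IN=(all ⊤)  OUT={e:6; rest ⊤}

Merge at B0 (entry node, so the boundary value (all ⊤) is joined with the incoming edge(s)): IN[B0] = (all ⊤) ⊔ OUT[B3] = {a: ⊤, b: ⊤, c: ⊤, d: ⊤, e: ⊤, f: ⊤}
Applying B0's transfer function to that IN value gives OUT[B0] (row B0 above).

Answer: {a: ⊤, b: ⊤, c: 2, d: ⊤, e: ⊤, f: ⊤}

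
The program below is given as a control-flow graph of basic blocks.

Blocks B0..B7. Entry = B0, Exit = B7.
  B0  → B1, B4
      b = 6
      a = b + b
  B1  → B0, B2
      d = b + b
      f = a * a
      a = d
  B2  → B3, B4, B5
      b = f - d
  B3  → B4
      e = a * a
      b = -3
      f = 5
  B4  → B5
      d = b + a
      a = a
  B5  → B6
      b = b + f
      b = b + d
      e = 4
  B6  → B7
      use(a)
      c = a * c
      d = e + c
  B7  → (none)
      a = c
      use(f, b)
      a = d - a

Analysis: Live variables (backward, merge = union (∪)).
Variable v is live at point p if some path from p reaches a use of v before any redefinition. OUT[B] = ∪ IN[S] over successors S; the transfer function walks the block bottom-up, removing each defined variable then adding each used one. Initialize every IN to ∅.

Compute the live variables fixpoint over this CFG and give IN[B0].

Answer: {c, f}

Trace:
Converged values:
  B0:  IN={c, f}  OUT={a, b, c, f}
  B1:  IN={a, b, c}  OUT={a, c, d, f}
  B2:  IN={a, c, d, f}  OUT={a, b, c, d, f}
  B3:  IN={a, c}  OUT={a, b, c, f}
  B4:  IN={a, b, c, f}  OUT={a, b, c, d, f}
  B5:  IN={a, b, c, d, f}  OUT={a, b, c, e, f}
  B6:  IN={a, b, c, e, f}  OUT={b, c, d, f}
  B7:  IN={b, c, d, f}  OUT={}

Merge at B0: OUT[B0] = IN[B1] ⊔ IN[B4] = {a, b, c, f}
Applying B0's transfer function to that OUT value gives IN[B0] (row B0 above).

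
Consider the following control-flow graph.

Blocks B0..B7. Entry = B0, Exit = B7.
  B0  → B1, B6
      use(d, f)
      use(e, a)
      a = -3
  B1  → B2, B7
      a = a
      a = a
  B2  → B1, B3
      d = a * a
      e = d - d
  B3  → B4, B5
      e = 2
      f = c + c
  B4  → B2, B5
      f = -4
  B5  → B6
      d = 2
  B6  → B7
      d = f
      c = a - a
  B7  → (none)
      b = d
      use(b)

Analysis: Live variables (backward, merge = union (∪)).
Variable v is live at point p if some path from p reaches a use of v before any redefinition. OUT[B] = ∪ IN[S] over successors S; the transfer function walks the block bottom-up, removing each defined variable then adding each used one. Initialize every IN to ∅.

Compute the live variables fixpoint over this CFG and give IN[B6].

Per-block solution:
  B0:   IN={a, c, d, e, f}   OUT={a, c, d, f}
  B1:   IN={a, c, d}   OUT={a, c, d}
  B2:   IN={a, c}   OUT={a, c, d}
  B3:   IN={a, c}   OUT={a, c, f}
  B4:   IN={a, c}   OUT={a, c, f}
  B5:   IN={a, f}   OUT={a, f}
  B6:   IN={a, f}   OUT={d}
  B7:   IN={d}   OUT={}

Merge at B6: OUT[B6] = IN[B7] = {d}
Applying B6's transfer function to that OUT value gives IN[B6] (row B6 above).

Answer: {a, f}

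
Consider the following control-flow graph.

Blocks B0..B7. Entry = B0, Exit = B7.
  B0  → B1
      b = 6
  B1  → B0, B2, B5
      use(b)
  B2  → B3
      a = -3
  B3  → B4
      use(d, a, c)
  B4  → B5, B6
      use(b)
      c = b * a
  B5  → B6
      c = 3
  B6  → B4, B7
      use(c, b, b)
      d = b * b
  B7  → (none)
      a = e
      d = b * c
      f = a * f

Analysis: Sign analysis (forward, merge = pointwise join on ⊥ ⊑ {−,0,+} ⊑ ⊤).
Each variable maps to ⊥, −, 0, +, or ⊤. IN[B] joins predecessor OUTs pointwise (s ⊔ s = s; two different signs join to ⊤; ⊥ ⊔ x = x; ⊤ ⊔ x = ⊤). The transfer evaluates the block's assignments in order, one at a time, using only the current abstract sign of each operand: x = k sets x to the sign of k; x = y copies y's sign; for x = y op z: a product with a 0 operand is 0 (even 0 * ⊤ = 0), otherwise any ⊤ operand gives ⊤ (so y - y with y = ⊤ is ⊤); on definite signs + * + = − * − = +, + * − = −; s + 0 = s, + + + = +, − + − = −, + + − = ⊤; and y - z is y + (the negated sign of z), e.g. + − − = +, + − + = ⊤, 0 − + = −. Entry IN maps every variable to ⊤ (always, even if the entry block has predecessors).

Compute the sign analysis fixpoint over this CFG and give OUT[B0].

Fixpoint table:
  B0: | IN=(all ⊤) | OUT={b:+; rest ⊤}
  B1: | IN={b:+; rest ⊤} | OUT={b:+; rest ⊤}
  B2: | IN={b:+; rest ⊤} | OUT={a:-, b:+; rest ⊤}
  B3: | IN={a:-, b:+; rest ⊤} | OUT={a:-, b:+; rest ⊤}
  B4: | IN={b:+; rest ⊤} | OUT={b:+; rest ⊤}
  B5: | IN={b:+; rest ⊤} | OUT={b:+, c:+; rest ⊤}
  B6: | IN={b:+; rest ⊤} | OUT={b:+, d:+; rest ⊤}
  B7: | IN={b:+, d:+; rest ⊤} | OUT={b:+; rest ⊤}

Merge at B0 (entry node, so the boundary value (all ⊤) is joined with the incoming edge(s)): IN[B0] = (all ⊤) ⊔ OUT[B1] = {a: ⊤, b: ⊤, c: ⊤, d: ⊤, e: ⊤, f: ⊤}
Applying B0's transfer function to that IN value gives OUT[B0] (row B0 above).

Answer: {a: ⊤, b: +, c: ⊤, d: ⊤, e: ⊤, f: ⊤}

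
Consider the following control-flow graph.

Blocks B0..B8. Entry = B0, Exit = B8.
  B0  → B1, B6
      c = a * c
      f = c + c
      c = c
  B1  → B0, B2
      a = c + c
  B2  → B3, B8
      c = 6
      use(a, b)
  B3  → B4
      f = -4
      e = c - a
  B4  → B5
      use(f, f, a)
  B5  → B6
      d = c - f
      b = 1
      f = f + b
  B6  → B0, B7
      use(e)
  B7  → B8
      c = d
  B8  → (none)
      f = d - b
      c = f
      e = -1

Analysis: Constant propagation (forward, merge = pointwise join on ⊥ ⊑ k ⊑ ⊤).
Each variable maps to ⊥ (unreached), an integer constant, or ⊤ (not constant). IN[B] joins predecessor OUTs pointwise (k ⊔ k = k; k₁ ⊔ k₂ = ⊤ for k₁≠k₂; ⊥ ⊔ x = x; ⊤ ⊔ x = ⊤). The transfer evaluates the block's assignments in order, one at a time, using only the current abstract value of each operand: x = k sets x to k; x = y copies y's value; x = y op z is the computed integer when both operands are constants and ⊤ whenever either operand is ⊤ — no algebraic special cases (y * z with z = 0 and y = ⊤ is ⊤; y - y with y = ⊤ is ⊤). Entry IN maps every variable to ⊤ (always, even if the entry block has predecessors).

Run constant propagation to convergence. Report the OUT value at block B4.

Per-block solution:
  B0:   IN=(all ⊤)   OUT=(all ⊤)
  B1:   IN=(all ⊤)   OUT=(all ⊤)
  B2:   IN=(all ⊤)   OUT={c:6; rest ⊤}
  B3:   IN={c:6; rest ⊤}   OUT={c:6, f:-4; rest ⊤}
  B4:   IN={c:6, f:-4; rest ⊤}   OUT={c:6, f:-4; rest ⊤}
  B5:   IN={c:6, f:-4; rest ⊤}   OUT={b:1, c:6, d:10, f:-3; rest ⊤}
  B6:   IN=(all ⊤)   OUT=(all ⊤)
  B7:   IN=(all ⊤)   OUT=(all ⊤)
  B8:   IN=(all ⊤)   OUT={e:-1; rest ⊤}

Merge at B4: IN[B4] = OUT[B3] = {a: ⊤, b: ⊤, c: 6, d: ⊤, e: ⊤, f: -4}
Applying B4's transfer function to that IN value gives OUT[B4] (row B4 above).

Answer: {a: ⊤, b: ⊤, c: 6, d: ⊤, e: ⊤, f: -4}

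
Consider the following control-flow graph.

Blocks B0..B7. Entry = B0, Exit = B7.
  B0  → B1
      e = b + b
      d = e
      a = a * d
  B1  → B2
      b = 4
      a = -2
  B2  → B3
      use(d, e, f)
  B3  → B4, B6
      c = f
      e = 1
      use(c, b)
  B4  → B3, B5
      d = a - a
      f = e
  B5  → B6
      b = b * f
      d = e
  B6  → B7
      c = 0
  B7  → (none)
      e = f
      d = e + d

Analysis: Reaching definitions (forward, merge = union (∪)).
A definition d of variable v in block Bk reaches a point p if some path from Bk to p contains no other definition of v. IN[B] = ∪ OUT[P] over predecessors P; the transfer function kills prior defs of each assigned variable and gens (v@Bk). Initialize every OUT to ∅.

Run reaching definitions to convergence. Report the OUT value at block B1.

Answer: {a@B1, b@B1, d@B0, e@B0}

Trace:
Converged values:
  B0:   IN={}   OUT={a@B0, d@B0, e@B0}
  B1:   IN={a@B0, d@B0, e@B0}   OUT={a@B1, b@B1, d@B0, e@B0}
  B2:   IN={a@B1, b@B1, d@B0, e@B0}   OUT={a@B1, b@B1, d@B0, e@B0}
  B3:   IN={a@B1, b@B1, c@B3, d@B0, d@B4, e@B0, e@B3, f@B4}   OUT={a@B1, b@B1, c@B3, d@B0, d@B4, e@B3, f@B4}
  B4:   IN={a@B1, b@B1, c@B3, d@B0, d@B4, e@B3, f@B4}   OUT={a@B1, b@B1, c@B3, d@B4, e@B3, f@B4}
  B5:   IN={a@B1, b@B1, c@B3, d@B4, e@B3, f@B4}   OUT={a@B1, b@B5, c@B3, d@B5, e@B3, f@B4}
  B6:   IN={a@B1, b@B1, b@B5, c@B3, d@B0, d@B4, d@B5, e@B3, f@B4}   OUT={a@B1, b@B1, b@B5, c@B6, d@B0, d@B4, d@B5, e@B3, f@B4}
  B7:   IN={a@B1, b@B1, b@B5, c@B6, d@B0, d@B4, d@B5, e@B3, f@B4}   OUT={a@B1, b@B1, b@B5, c@B6, d@B7, e@B7, f@B4}

Merge at B1: IN[B1] = OUT[B0] = {a@B0, d@B0, e@B0}
Applying B1's transfer function to that IN value gives OUT[B1] (row B1 above).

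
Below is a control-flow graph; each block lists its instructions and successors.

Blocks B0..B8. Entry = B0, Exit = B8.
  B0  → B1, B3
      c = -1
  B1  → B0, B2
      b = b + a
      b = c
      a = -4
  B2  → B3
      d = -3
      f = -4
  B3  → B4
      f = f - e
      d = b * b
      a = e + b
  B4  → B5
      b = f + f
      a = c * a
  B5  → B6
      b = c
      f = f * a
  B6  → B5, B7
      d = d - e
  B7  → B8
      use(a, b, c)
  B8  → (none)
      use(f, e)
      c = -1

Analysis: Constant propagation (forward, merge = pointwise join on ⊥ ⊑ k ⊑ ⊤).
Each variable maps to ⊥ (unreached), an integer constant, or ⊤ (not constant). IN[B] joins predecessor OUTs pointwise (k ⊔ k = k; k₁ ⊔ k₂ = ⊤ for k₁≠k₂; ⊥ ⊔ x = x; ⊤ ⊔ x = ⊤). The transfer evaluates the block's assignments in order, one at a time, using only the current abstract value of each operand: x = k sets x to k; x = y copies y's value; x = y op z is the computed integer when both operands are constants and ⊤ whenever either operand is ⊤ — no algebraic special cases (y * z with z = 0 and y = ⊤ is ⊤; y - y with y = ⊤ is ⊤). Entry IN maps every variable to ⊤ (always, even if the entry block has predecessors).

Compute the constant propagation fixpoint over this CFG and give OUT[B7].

Answer: {a: ⊤, b: -1, c: -1, d: ⊤, e: ⊤, f: ⊤}

Working:
Per-block solution:
  B0:   IN=(all ⊤)   OUT={c:-1; rest ⊤}
  B1:   IN={c:-1; rest ⊤}   OUT={a:-4, b:-1, c:-1; rest ⊤}
  B2:   IN={a:-4, b:-1, c:-1; rest ⊤}   OUT={a:-4, b:-1, c:-1, d:-3, f:-4; rest ⊤}
  B3:   IN={c:-1; rest ⊤}   OUT={c:-1; rest ⊤}
  B4:   IN={c:-1; rest ⊤}   OUT={c:-1; rest ⊤}
  B5:   IN={c:-1; rest ⊤}   OUT={b:-1, c:-1; rest ⊤}
  B6:   IN={b:-1, c:-1; rest ⊤}   OUT={b:-1, c:-1; rest ⊤}
  B7:   IN={b:-1, c:-1; rest ⊤}   OUT={b:-1, c:-1; rest ⊤}
  B8:   IN={b:-1, c:-1; rest ⊤}   OUT={b:-1, c:-1; rest ⊤}

Merge at B7: IN[B7] = OUT[B6] = {a: ⊤, b: -1, c: -1, d: ⊤, e: ⊤, f: ⊤}
Applying B7's transfer function to that IN value gives OUT[B7] (row B7 above).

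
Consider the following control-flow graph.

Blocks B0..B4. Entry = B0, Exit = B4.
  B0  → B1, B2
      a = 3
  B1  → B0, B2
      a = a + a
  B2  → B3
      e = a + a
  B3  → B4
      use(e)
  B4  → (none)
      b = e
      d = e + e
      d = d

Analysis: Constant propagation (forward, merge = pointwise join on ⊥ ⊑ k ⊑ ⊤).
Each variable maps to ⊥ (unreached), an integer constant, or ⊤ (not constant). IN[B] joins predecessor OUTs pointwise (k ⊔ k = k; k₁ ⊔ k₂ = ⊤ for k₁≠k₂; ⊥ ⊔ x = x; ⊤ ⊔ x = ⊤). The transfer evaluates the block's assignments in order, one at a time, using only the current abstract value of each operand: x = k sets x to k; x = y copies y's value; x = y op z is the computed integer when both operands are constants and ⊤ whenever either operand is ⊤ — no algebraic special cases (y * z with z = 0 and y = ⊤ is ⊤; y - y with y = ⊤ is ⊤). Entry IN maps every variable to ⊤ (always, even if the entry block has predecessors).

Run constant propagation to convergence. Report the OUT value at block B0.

Converged values:
  B0: | IN=(all ⊤) | OUT={a:3; rest ⊤}
  B1: | IN={a:3; rest ⊤} | OUT={a:6; rest ⊤}
  B2: | IN=(all ⊤) | OUT=(all ⊤)
  B3: | IN=(all ⊤) | OUT=(all ⊤)
  B4: | IN=(all ⊤) | OUT=(all ⊤)

Merge at B0 (entry node, so the boundary value (all ⊤) is joined with the incoming edge(s)): IN[B0] = (all ⊤) ⊔ OUT[B1] = {a: ⊤, b: ⊤, c: ⊤, d: ⊤, e: ⊤, f: ⊤}
Applying B0's transfer function to that IN value gives OUT[B0] (row B0 above).

Answer: {a: 3, b: ⊤, c: ⊤, d: ⊤, e: ⊤, f: ⊤}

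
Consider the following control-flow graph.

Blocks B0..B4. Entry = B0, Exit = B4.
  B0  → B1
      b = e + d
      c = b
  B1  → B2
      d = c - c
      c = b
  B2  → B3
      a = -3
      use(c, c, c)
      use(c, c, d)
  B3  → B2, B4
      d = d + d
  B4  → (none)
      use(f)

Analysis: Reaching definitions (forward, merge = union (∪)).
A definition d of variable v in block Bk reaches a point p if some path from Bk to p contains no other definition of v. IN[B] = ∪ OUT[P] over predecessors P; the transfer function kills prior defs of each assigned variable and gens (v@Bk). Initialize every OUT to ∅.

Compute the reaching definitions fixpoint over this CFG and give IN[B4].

Answer: {a@B2, b@B0, c@B1, d@B3}

Derivation:
Converged values:
  B0:  IN={}  OUT={b@B0, c@B0}
  B1:  IN={b@B0, c@B0}  OUT={b@B0, c@B1, d@B1}
  B2:  IN={a@B2, b@B0, c@B1, d@B1, d@B3}  OUT={a@B2, b@B0, c@B1, d@B1, d@B3}
  B3:  IN={a@B2, b@B0, c@B1, d@B1, d@B3}  OUT={a@B2, b@B0, c@B1, d@B3}
  B4:  IN={a@B2, b@B0, c@B1, d@B3}  OUT={a@B2, b@B0, c@B1, d@B3}

Merge at B4: IN[B4] = OUT[B3] = {a@B2, b@B0, c@B1, d@B3}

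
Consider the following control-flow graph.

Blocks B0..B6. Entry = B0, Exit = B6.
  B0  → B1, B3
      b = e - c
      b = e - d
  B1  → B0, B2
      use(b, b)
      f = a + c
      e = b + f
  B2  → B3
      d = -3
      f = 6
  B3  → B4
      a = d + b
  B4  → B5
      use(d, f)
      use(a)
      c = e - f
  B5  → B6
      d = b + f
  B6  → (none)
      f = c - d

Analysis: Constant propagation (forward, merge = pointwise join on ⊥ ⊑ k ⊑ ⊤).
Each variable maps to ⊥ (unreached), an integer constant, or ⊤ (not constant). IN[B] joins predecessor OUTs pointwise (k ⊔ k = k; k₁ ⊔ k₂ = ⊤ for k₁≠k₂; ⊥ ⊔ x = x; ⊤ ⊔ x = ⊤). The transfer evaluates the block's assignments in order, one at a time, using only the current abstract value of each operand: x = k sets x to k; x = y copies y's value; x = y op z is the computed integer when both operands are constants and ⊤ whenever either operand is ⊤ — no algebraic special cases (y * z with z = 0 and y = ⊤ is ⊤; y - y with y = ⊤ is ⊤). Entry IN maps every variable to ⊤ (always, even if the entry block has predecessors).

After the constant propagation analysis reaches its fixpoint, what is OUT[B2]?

Converged values:
  B0:  IN=(all ⊤)  OUT=(all ⊤)
  B1:  IN=(all ⊤)  OUT=(all ⊤)
  B2:  IN=(all ⊤)  OUT={d:-3, f:6; rest ⊤}
  B3:  IN=(all ⊤)  OUT=(all ⊤)
  B4:  IN=(all ⊤)  OUT=(all ⊤)
  B5:  IN=(all ⊤)  OUT=(all ⊤)
  B6:  IN=(all ⊤)  OUT=(all ⊤)

Merge at B2: IN[B2] = OUT[B1] = {a: ⊤, b: ⊤, c: ⊤, d: ⊤, e: ⊤, f: ⊤}
Applying B2's transfer function to that IN value gives OUT[B2] (row B2 above).

Answer: {a: ⊤, b: ⊤, c: ⊤, d: -3, e: ⊤, f: 6}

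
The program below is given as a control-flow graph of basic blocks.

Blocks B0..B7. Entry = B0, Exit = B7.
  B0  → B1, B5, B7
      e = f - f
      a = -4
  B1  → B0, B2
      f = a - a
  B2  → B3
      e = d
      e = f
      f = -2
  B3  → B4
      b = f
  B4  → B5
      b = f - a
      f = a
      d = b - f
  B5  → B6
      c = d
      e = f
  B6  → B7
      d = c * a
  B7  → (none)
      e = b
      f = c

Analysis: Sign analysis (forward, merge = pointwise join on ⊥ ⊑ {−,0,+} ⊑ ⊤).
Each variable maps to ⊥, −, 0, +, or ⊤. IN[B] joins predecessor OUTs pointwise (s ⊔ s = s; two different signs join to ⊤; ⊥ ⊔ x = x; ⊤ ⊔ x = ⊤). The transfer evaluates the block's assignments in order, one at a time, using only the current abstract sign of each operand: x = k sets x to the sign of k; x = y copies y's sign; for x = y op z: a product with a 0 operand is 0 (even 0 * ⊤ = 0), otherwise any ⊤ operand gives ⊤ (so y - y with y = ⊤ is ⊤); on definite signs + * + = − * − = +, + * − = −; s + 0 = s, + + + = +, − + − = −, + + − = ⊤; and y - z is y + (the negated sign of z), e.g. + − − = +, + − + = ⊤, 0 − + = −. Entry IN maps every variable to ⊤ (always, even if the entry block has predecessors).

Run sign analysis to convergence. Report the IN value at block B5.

Converged values:
  B0:   IN=(all ⊤)   OUT={a:-; rest ⊤}
  B1:   IN={a:-; rest ⊤}   OUT={a:-; rest ⊤}
  B2:   IN={a:-; rest ⊤}   OUT={a:-, f:-; rest ⊤}
  B3:   IN={a:-, f:-; rest ⊤}   OUT={a:-, b:-, f:-; rest ⊤}
  B4:   IN={a:-, b:-, f:-; rest ⊤}   OUT={a:-, f:-; rest ⊤}
  B5:   IN={a:-; rest ⊤}   OUT={a:-; rest ⊤}
  B6:   IN={a:-; rest ⊤}   OUT={a:-; rest ⊤}
  B7:   IN={a:-; rest ⊤}   OUT={a:-; rest ⊤}

Merge at B5: IN[B5] = OUT[B0] ⊔ OUT[B4] = {a: -, b: ⊤, c: ⊤, d: ⊤, e: ⊤, f: ⊤}

Answer: {a: -, b: ⊤, c: ⊤, d: ⊤, e: ⊤, f: ⊤}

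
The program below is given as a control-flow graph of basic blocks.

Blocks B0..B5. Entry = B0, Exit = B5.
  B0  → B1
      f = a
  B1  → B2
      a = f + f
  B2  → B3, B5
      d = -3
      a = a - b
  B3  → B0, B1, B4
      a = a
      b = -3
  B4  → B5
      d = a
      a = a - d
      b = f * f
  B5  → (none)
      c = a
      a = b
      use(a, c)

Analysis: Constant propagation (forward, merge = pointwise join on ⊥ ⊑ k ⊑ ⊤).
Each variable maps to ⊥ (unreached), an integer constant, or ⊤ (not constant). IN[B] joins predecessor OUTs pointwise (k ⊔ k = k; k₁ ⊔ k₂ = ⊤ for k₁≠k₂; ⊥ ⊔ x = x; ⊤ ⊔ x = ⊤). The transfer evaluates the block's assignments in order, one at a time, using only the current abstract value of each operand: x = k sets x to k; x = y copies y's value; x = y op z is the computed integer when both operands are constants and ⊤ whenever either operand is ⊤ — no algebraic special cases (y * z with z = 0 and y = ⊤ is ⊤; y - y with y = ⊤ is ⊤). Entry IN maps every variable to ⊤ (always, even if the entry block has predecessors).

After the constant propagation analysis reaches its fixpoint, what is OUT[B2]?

Answer: {a: ⊤, b: ⊤, c: ⊤, d: -3, e: ⊤, f: ⊤}

Working:
Fixpoint table:
  B0:   IN=(all ⊤)   OUT=(all ⊤)
  B1:   IN=(all ⊤)   OUT=(all ⊤)
  B2:   IN=(all ⊤)   OUT={d:-3; rest ⊤}
  B3:   IN={d:-3; rest ⊤}   OUT={b:-3, d:-3; rest ⊤}
  B4:   IN={b:-3, d:-3; rest ⊤}   OUT=(all ⊤)
  B5:   IN=(all ⊤)   OUT=(all ⊤)

Merge at B2: IN[B2] = OUT[B1] = {a: ⊤, b: ⊤, c: ⊤, d: ⊤, e: ⊤, f: ⊤}
Applying B2's transfer function to that IN value gives OUT[B2] (row B2 above).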